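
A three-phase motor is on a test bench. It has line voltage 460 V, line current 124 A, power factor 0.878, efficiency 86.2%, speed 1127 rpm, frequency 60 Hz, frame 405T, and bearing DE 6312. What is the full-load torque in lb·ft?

467 lb·ft

P_in = √3·V·I·cosφ = 1.732 × 460 × 124 × 0.878 = 86740 W
P_out = η·P_in = 0.862 × 86740 = 74770 W
n = 1127 rpm
ω = 2π×1127/60 = 118 rad/s
τ = P_out/ω = 74770/118 = 633.6 N·m
In lb·ft: 633.6/1.356 = 467 lb·ft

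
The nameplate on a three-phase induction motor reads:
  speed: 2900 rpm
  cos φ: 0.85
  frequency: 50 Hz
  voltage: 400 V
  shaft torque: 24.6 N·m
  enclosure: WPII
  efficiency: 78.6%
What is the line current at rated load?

16.1 A

ω = 2π×2900/60 = 303.7 rad/s; P_out = τω = 24.6 × 303.7 = 7471 W
P_in = P_out / η = 7471 / 0.786 = 9505 W
I_L = P_in / (√3·V_L·cosφ) = 9505 / (1.732 × 400 × 0.85) = 16.1 A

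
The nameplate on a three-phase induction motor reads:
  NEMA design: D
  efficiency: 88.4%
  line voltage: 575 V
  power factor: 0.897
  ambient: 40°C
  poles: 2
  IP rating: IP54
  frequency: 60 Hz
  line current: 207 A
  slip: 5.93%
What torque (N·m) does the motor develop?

461 N·m

P_in = √3·V·I·cosφ = 1.732 × 575 × 207 × 0.897 = 184918 W
P_out = η·P_in = 0.884 × 184918 = 163468 W
n_s = 120×60/2 = 3600 rpm; n = 3600×(1−0.0593) = 3387 rpm
ω = 2π×3387/60 = 354.7 rad/s
τ = P_out/ω = 163468/354.7 = 461 N·m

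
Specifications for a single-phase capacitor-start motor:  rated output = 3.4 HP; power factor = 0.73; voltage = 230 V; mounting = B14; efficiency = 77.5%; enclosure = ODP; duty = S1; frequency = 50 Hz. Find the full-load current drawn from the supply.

19.5 A

P_out = 3.4 × 746 = 2536 W
P_in = P_out / η = 2536 / 0.775 = 3272 W
I = P_in / (V·cosφ) = 3272 / (230 × 0.73) = 19.5 A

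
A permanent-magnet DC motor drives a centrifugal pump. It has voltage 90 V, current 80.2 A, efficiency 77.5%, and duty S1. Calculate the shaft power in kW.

P_in = V·I = 90 × 80.2 = 7218 W
P_out = η·P_in = 0.775 × 7218 = 5594 W

5.59 kW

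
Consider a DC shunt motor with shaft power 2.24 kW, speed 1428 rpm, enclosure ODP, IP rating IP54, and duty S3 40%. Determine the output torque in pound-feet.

ω = 2π × 1428/60 = 149.5 rad/s
τ = P/ω = 2240/149.5 = 14.98 N·m
In lb·ft: 14.98/1.356 = 11 lb·ft

11 lb·ft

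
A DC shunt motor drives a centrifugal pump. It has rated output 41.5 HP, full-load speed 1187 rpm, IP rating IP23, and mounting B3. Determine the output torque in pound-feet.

P_out = 41.5 × 746 = 30959 W
ω = 2π × 1187/60 = 124.3 rad/s
τ = P_out/ω = 30959/124.3 = 249.1 N·m
In lb·ft: 249.1/1.356 = 184 lb·ft

184 lb·ft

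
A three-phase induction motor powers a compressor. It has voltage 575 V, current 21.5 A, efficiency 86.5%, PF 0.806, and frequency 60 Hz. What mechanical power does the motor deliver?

P_in = √3·V·I·cosφ = 1.732 × 575 × 21.5 × 0.806 = 17258 W
P_out = η·P_in = 0.865 × 17258 = 14928 W

14.9 kW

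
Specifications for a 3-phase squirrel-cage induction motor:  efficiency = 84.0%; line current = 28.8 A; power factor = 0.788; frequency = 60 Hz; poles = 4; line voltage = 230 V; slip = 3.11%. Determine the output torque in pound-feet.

30.7 lb·ft

P_in = √3·V·I·cosφ = 1.732 × 230 × 28.8 × 0.788 = 9041 W
P_out = η·P_in = 0.84 × 9041 = 7594 W
n_s = 120×60/4 = 1800 rpm; n = 1800×(1−0.0311) = 1744 rpm
ω = 2π×1744/60 = 182.6 rad/s
τ = P_out/ω = 7594/182.6 = 41.59 N·m
In lb·ft: 41.59/1.356 = 30.7 lb·ft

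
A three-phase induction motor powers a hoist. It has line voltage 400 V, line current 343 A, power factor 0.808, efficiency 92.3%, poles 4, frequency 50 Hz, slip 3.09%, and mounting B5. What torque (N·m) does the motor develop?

1160 N·m

P_in = √3·V·I·cosφ = 1.732 × 400 × 343 × 0.808 = 192005 W
P_out = η·P_in = 0.923 × 192005 = 177221 W
n_s = 120×50/4 = 1500 rpm; n = 1500×(1−0.0309) = 1454 rpm
ω = 2π×1454/60 = 152.3 rad/s
τ = P_out/ω = 177221/152.3 = 1160 N·m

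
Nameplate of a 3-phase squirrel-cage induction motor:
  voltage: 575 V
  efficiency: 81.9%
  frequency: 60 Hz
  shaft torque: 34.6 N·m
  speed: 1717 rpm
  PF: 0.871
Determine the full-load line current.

8.76 A

ω = 2π×1717/60 = 179.8 rad/s; P_out = τω = 34.6 × 179.8 = 6221 W
P_in = P_out / η = 6221 / 0.819 = 7596 W
I_L = P_in / (√3·V_L·cosφ) = 7596 / (1.732 × 575 × 0.871) = 8.76 A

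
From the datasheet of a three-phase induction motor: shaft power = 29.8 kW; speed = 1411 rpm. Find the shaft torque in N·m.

202 N·m

ω = 2π × 1411/60 = 147.8 rad/s
τ = P/ω = 29800/147.8 = 202 N·m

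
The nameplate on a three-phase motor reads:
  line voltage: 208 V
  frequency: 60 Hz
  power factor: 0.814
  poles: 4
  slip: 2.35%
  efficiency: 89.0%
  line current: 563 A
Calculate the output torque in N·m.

798 N·m

P_in = √3·V·I·cosφ = 1.732 × 208 × 563 × 0.814 = 165099 W
P_out = η·P_in = 0.89 × 165099 = 146938 W
n_s = 120×60/4 = 1800 rpm; n = 1800×(1−0.0235) = 1758 rpm
ω = 2π×1758/60 = 184.1 rad/s
τ = P_out/ω = 146938/184.1 = 798 N·m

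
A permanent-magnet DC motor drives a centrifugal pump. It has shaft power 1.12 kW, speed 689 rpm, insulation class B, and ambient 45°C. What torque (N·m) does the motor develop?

ω = 2π × 689/60 = 72.15 rad/s
τ = P/ω = 1120/72.15 = 15.5 N·m

15.5 N·m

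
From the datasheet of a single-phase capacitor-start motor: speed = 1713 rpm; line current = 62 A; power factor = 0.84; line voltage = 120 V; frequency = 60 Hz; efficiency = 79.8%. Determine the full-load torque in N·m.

P_in = V·I·cosφ = 120 × 62 × 0.84 = 6250 W
P_out = η·P_in = 0.798 × 6250 = 4988 W
n = 1713 rpm
ω = 2π×1713/60 = 179.4 rad/s
τ = P_out/ω = 4988/179.4 = 27.8 N·m

27.8 N·m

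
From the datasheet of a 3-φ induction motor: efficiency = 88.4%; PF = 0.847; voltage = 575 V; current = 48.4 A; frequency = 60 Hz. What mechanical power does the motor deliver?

36.1 kW

P_in = √3·V·I·cosφ = 1.732 × 575 × 48.4 × 0.847 = 40827 W
P_out = η·P_in = 0.884 × 40827 = 36091 W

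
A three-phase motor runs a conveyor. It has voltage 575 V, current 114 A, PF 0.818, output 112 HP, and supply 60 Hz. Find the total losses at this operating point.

P_in = √3·V·I·cosφ = 1.732×575×114×0.818 = 92870 W
P_out = 112×746 = 83552 W
Losses = P_in − P_out = 92870 − 83552 = 9318 W

9320 W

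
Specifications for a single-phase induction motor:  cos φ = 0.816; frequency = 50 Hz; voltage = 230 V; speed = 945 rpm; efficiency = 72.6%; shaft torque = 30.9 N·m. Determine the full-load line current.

22.4 A

ω = 2π×945/60 = 98.96 rad/s; P_out = τω = 30.9 × 98.96 = 3058 W
P_in = P_out / η = 3058 / 0.726 = 4212 W
I = P_in / (V·cosφ) = 4212 / (230 × 0.816) = 22.4 A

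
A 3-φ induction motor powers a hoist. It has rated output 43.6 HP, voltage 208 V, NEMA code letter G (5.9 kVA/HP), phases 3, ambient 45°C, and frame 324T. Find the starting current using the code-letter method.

S_LR = 5.9 × 43.6 = 257.24 kVA
I_LR = S_LR/(√3·V_L) = 257240/(1.732×208) = 714 A

714 A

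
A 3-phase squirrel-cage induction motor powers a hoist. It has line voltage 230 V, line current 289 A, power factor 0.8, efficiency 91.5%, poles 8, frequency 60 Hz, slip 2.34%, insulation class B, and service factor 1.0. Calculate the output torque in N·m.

P_in = √3·V·I·cosφ = 1.732 × 230 × 289 × 0.8 = 92101 W
P_out = η·P_in = 0.915 × 92101 = 84272 W
n_s = 120×60/8 = 900 rpm; n = 900×(1−0.0234) = 879 rpm
ω = 2π×879/60 = 92.05 rad/s
τ = P_out/ω = 84272/92.05 = 916 N·m

916 N·m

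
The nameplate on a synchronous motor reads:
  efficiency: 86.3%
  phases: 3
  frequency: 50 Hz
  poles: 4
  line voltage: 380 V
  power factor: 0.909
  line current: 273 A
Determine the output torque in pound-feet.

662 lb·ft

P_in = √3·V·I·cosφ = 1.732 × 380 × 273 × 0.909 = 163327 W
P_out = η·P_in = 0.863 × 163327 = 140951 W
n = n_s = 120×50/4 = 1500 rpm (synchronous)
ω = 2π×1500/60 = 157.1 rad/s
τ = P_out/ω = 140951/157.1 = 897.2 N·m
In lb·ft: 897.2/1.356 = 662 lb·ft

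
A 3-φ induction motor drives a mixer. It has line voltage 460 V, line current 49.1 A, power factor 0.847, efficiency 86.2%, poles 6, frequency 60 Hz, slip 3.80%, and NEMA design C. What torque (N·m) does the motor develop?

P_in = √3·V·I·cosφ = 1.732 × 460 × 49.1 × 0.847 = 33134 W
P_out = η·P_in = 0.862 × 33134 = 28562 W
n_s = 120×60/6 = 1200 rpm; n = 1200×(1−0.038) = 1154 rpm
ω = 2π×1154/60 = 120.8 rad/s
τ = P_out/ω = 28562/120.8 = 236 N·m

236 N·m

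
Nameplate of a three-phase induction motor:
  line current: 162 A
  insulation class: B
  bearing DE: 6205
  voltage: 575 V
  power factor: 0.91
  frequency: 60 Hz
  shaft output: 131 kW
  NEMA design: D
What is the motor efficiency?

P_out = 131 kW = 131000 W
P_in = √3·V_L·I_L·cosφ = 1.732 × 575 × 162 × 0.91 = 146816 W
η = P_out / P_in = 131000 / 146816 = 0.892 = 89.2%

89.2 %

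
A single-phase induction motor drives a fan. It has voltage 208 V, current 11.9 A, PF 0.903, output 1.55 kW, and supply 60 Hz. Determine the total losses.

P_in = V·I·cosφ = 208×11.9×0.903 = 2235 W
P_out = 1550 W
Losses = P_in − P_out = 2235 − 1550 = 685 W

685 W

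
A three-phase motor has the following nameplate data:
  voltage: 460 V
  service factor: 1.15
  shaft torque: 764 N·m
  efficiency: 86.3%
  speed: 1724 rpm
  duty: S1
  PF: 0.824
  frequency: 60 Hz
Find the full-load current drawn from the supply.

ω = 2π×1724/60 = 180.5 rad/s; P_out = τω = 764 × 180.5 = 137902 W
P_in = P_out / η = 137902 / 0.863 = 159794 W
I_L = P_in / (√3·V_L·cosφ) = 159794 / (1.732 × 460 × 0.824) = 243 A

243 A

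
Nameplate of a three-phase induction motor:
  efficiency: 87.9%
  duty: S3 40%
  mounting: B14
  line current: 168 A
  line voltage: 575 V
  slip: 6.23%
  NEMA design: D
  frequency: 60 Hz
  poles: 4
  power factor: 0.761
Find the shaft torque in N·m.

P_in = √3·V·I·cosφ = 1.732 × 575 × 168 × 0.761 = 127324 W
P_out = η·P_in = 0.879 × 127324 = 111918 W
n_s = 120×60/4 = 1800 rpm; n = 1800×(1−0.0623) = 1688 rpm
ω = 2π×1688/60 = 176.8 rad/s
τ = P_out/ω = 111918/176.8 = 633 N·m

633 N·m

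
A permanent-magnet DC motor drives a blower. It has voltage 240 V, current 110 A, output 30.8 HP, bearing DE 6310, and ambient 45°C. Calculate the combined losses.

3420 W

P_in = V·I = 240×110 = 26400 W
P_out = 30.8×746 = 22977 W
Losses = P_in − P_out = 26400 − 22977 = 3423 W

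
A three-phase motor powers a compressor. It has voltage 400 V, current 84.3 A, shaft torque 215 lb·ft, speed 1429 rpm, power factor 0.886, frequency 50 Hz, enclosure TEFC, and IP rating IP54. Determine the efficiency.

τ = 215 lb·ft × 1.356 = 291.5 N·m
ω = 2π × 1429/60 = 149.6 rad/s; P_out = τω = 291.5 × 149.6 = 43608 W
P_in = √3·V_L·I_L·cosφ = 1.732 × 400 × 84.3 × 0.886 = 51745 W
η = P_out / P_in = 43608 / 51745 = 0.843 = 84.3%

84.3 %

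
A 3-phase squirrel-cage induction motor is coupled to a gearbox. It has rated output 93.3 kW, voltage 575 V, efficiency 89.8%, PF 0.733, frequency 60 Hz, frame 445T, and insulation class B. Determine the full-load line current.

142 A

P_out = 93.3 kW = 93300 W
P_in = P_out / η = 93300 / 0.898 = 103898 W
I_L = P_in / (√3·V_L·cosφ) = 103898 / (1.732 × 575 × 0.733) = 142 A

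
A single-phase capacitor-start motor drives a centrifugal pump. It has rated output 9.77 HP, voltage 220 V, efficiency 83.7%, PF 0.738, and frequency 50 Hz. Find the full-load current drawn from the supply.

P_out = 9.77 × 746 = 7288 W
P_in = P_out / η = 7288 / 0.837 = 8707 W
I = P_in / (V·cosφ) = 8707 / (220 × 0.738) = 53.6 A

53.6 A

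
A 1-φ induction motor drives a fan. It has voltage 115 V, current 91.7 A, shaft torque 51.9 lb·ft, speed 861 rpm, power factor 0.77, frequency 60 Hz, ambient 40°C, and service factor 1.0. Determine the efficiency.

τ = 51.9 lb·ft × 1.356 = 70.38 N·m
ω = 2π × 861/60 = 90.16 rad/s; P_out = τω = 70.38 × 90.16 = 6345 W
P_in = V·I·cosφ = 115 × 91.7 × 0.77 = 8120 W
η = P_out / P_in = 6345 / 8120 = 0.781 = 78.1%

78.1 %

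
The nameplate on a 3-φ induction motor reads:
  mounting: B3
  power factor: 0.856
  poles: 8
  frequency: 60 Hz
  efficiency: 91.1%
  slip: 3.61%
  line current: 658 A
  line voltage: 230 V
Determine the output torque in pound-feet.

1660 lb·ft

P_in = √3·V·I·cosφ = 1.732 × 230 × 658 × 0.856 = 224375 W
P_out = η·P_in = 0.911 × 224375 = 204406 W
n_s = 120×60/8 = 900 rpm; n = 900×(1−0.0361) = 868 rpm
ω = 2π×868/60 = 90.9 rad/s
τ = P_out/ω = 204406/90.9 = 2249 N·m
In lb·ft: 2249/1.356 = 1660 lb·ft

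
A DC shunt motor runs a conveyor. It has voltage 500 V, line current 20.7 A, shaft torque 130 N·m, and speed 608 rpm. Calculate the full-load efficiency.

80.0 %

ω = 2π × 608/60 = 63.67 rad/s; P_out = τω = 130 × 63.67 = 8277 W
P_in = V·I = 500 × 20.7 = 10350 W
η = P_out / P_in = 8277 / 10350 = 0.800 = 80.0%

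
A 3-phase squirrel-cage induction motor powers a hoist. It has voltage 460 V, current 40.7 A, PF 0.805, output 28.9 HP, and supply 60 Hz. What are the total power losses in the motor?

4.54 kW

P_in = √3·V·I·cosφ = 1.732×460×40.7×0.805 = 26103 W
P_out = 28.9×746 = 21559 W
Losses = P_in − P_out = 26103 − 21559 = 4544 W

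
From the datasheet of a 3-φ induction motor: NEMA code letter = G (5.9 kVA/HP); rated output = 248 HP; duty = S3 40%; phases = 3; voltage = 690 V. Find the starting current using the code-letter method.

1220 A

S_LR = 5.9 × 248 = 1463.2 kVA
I_LR = S_LR/(√3·V_L) = 1463200/(1.732×690) = 1220 A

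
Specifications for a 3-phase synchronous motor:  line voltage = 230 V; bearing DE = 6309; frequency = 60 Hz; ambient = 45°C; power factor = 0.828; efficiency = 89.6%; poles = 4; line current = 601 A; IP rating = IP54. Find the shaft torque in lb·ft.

695 lb·ft

P_in = √3·V·I·cosφ = 1.732 × 230 × 601 × 0.828 = 198235 W
P_out = η·P_in = 0.896 × 198235 = 177619 W
n = n_s = 120×60/4 = 1800 rpm (synchronous)
ω = 2π×1800/60 = 188.5 rad/s
τ = P_out/ω = 177619/188.5 = 942.3 N·m
In lb·ft: 942.3/1.356 = 695 lb·ft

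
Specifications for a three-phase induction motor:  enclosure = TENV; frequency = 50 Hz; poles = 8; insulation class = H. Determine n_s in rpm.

n_s = 120f/p = 120×50/8 = 750 rpm

750 rpm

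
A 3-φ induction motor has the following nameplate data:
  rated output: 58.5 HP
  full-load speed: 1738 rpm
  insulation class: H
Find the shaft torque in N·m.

240 N·m

P_out = 58.5 × 746 = 43641 W
ω = 2π × 1738/60 = 182 rad/s
τ = P_out/ω = 43641/182 = 240 N·m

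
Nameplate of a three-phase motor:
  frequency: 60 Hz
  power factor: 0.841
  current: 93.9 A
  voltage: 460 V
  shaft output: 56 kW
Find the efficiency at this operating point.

P_out = 56 kW = 56000 W
P_in = √3·V_L·I_L·cosφ = 1.732 × 460 × 93.9 × 0.841 = 62917 W
η = P_out / P_in = 56000 / 62917 = 0.890 = 89.0%

89.0 %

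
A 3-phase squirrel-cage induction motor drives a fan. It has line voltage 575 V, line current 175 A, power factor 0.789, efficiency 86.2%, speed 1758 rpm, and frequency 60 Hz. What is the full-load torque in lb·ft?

P_in = √3·V·I·cosφ = 1.732 × 575 × 175 × 0.789 = 137509 W
P_out = η·P_in = 0.862 × 137509 = 118533 W
n = 1758 rpm
ω = 2π×1758/60 = 184.1 rad/s
τ = P_out/ω = 118533/184.1 = 643.9 N·m
In lb·ft: 643.9/1.356 = 475 lb·ft

475 lb·ft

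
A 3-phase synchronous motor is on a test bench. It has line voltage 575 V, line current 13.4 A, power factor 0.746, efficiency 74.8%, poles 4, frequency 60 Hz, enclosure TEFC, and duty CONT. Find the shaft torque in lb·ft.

P_in = √3·V·I·cosφ = 1.732 × 575 × 13.4 × 0.746 = 9955 W
P_out = η·P_in = 0.748 × 9955 = 7446 W
n = n_s = 120×60/4 = 1800 rpm (synchronous)
ω = 2π×1800/60 = 188.5 rad/s
τ = P_out/ω = 7446/188.5 = 39.5 N·m
In lb·ft: 39.5/1.356 = 29.1 lb·ft

29.1 lb·ft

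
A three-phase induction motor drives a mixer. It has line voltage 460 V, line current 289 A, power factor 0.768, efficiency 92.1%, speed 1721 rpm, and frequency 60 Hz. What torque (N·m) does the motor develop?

904 N·m

P_in = √3·V·I·cosφ = 1.732 × 460 × 289 × 0.768 = 176834 W
P_out = η·P_in = 0.921 × 176834 = 162864 W
n = 1721 rpm
ω = 2π×1721/60 = 180.2 rad/s
τ = P_out/ω = 162864/180.2 = 904 N·m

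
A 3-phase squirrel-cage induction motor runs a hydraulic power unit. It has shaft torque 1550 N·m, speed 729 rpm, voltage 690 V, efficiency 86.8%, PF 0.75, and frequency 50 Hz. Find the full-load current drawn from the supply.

152 A

ω = 2π×729/60 = 76.34 rad/s; P_out = τω = 1550 × 76.34 = 118327 W
P_in = P_out / η = 118327 / 0.868 = 136321 W
I_L = P_in / (√3·V_L·cosφ) = 136321 / (1.732 × 690 × 0.75) = 152 A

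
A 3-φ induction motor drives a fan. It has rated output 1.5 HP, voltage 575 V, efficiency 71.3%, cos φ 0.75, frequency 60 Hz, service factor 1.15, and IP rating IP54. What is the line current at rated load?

2.1 A

P_out = 1.5 × 746 = 1119 W
P_in = P_out / η = 1119 / 0.713 = 1569 W
I_L = P_in / (√3·V_L·cosφ) = 1569 / (1.732 × 575 × 0.75) = 2.1 A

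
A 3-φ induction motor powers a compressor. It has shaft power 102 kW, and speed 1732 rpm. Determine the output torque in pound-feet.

ω = 2π × 1732/60 = 181.4 rad/s
τ = P/ω = 102000/181.4 = 562.3 N·m
In lb·ft: 562.3/1.356 = 415 lb·ft

415 lb·ft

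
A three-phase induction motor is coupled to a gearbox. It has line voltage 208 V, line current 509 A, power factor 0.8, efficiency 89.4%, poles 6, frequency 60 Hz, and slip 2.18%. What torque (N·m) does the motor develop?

1070 N·m

P_in = √3·V·I·cosφ = 1.732 × 208 × 509 × 0.8 = 146696 W
P_out = η·P_in = 0.894 × 146696 = 131146 W
n_s = 120×60/6 = 1200 rpm; n = 1200×(1−0.0218) = 1174 rpm
ω = 2π×1174/60 = 122.9 rad/s
τ = P_out/ω = 131146/122.9 = 1070 N·m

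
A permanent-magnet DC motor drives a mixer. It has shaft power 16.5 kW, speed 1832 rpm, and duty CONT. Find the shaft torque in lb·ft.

ω = 2π × 1832/60 = 191.8 rad/s
τ = P/ω = 16500/191.8 = 86.03 N·m
In lb·ft: 86.03/1.356 = 63.4 lb·ft

63.4 lb·ft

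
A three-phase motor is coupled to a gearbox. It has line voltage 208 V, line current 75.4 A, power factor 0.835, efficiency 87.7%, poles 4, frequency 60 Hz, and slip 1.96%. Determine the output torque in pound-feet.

P_in = √3·V·I·cosφ = 1.732 × 208 × 75.4 × 0.835 = 22681 W
P_out = η·P_in = 0.877 × 22681 = 19891 W
n_s = 120×60/4 = 1800 rpm; n = 1800×(1−0.0196) = 1765 rpm
ω = 2π×1765/60 = 184.8 rad/s
τ = P_out/ω = 19891/184.8 = 107.6 N·m
In lb·ft: 107.6/1.356 = 79.4 lb·ft

79.4 lb·ft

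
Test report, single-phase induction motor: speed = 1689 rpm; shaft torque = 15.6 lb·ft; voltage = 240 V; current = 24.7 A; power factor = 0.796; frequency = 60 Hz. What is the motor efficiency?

79.3 %

τ = 15.6 lb·ft × 1.356 = 21.15 N·m
ω = 2π × 1689/60 = 176.9 rad/s; P_out = τω = 21.15 × 176.9 = 3741 W
P_in = V·I·cosφ = 240 × 24.7 × 0.796 = 4719 W
η = P_out / P_in = 3741 / 4719 = 0.793 = 79.3%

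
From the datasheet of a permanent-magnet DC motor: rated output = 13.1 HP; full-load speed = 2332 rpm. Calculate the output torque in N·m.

40 N·m

P_out = 13.1 × 746 = 9773 W
ω = 2π × 2332/60 = 244.2 rad/s
τ = P_out/ω = 9773/244.2 = 40 N·m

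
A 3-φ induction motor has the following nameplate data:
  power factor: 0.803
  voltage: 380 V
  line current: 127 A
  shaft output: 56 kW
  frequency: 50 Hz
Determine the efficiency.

83.4 %

P_out = 56 kW = 56000 W
P_in = √3·V_L·I_L·cosφ = 1.732 × 380 × 127 × 0.803 = 67120 W
η = P_out / P_in = 56000 / 67120 = 0.834 = 83.4%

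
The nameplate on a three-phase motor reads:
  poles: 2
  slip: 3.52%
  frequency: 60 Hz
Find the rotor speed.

n_s = 120f/p = 120×60/2 = 3600 rpm
n = n_s(1 − s) = 3600 × (1 − 0.0352) = 3473 rpm

3473 rpm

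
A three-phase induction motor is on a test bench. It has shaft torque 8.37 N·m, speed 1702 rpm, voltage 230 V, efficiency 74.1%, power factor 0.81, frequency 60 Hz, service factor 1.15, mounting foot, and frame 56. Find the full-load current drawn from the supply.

ω = 2π×1702/60 = 178.2 rad/s; P_out = τω = 8.37 × 178.2 = 1492 W
P_in = P_out / η = 1492 / 0.741 = 2013 W
I_L = P_in / (√3·V_L·cosφ) = 2013 / (1.732 × 230 × 0.81) = 6.24 A

6.24 A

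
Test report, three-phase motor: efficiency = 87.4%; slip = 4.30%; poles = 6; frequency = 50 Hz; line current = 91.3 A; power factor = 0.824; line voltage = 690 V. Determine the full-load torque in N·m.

784 N·m

P_in = √3·V·I·cosφ = 1.732 × 690 × 91.3 × 0.824 = 89907 W
P_out = η·P_in = 0.874 × 89907 = 78579 W
n_s = 120×50/6 = 1000 rpm; n = 1000×(1−0.043) = 957 rpm
ω = 2π×957/60 = 100.2 rad/s
τ = P_out/ω = 78579/100.2 = 784 N·m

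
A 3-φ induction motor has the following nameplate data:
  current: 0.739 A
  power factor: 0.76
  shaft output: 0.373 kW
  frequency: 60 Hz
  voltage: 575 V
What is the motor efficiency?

P_out = 0.373 kW = 373 W
P_in = √3·V_L·I_L·cosφ = 1.732 × 575 × 0.739 × 0.76 = 559 W
η = P_out / P_in = 373 / 559 = 0.667 = 66.7%

66.7 %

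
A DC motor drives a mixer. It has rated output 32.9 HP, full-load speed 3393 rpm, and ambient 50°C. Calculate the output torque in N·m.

69.1 N·m

P_out = 32.9 × 746 = 24543 W
ω = 2π × 3393/60 = 355.3 rad/s
τ = P_out/ω = 24543/355.3 = 69.1 N·m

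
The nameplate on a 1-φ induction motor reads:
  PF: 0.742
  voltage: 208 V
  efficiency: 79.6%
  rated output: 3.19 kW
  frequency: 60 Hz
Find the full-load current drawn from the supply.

26 A

P_out = 3.19 kW = 3190 W
P_in = P_out / η = 3190 / 0.796 = 4008 W
I = P_in / (V·cosφ) = 4008 / (208 × 0.742) = 26 A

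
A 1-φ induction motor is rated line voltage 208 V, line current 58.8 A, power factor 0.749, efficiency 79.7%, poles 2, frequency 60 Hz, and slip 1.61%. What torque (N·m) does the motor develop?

P_in = V·I·cosφ = 208 × 58.8 × 0.749 = 9161 W
P_out = η·P_in = 0.797 × 9161 = 7301 W
n_s = 120×60/2 = 3600 rpm; n = 3600×(1−0.0161) = 3542 rpm
ω = 2π×3542/60 = 370.9 rad/s
τ = P_out/ω = 7301/370.9 = 19.7 N·m

19.7 N·m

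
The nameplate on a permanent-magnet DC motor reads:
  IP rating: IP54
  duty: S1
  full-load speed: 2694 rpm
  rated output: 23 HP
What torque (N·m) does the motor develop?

60.8 N·m

P_out = 23 × 746 = 17158 W
ω = 2π × 2694/60 = 282.1 rad/s
τ = P_out/ω = 17158/282.1 = 60.8 N·m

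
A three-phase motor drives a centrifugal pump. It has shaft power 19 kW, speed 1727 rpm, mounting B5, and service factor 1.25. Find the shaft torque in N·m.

ω = 2π × 1727/60 = 180.9 rad/s
τ = P/ω = 19000/180.9 = 105 N·m

105 N·m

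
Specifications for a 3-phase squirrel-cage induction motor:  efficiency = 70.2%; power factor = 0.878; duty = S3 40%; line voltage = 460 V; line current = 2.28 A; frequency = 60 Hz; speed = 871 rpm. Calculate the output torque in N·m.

P_in = √3·V·I·cosφ = 1.732 × 460 × 2.28 × 0.878 = 1595 W
P_out = η·P_in = 0.702 × 1595 = 1120 W
n = 871 rpm
ω = 2π×871/60 = 91.21 rad/s
τ = P_out/ω = 1120/91.21 = 12.3 N·m

12.3 N·m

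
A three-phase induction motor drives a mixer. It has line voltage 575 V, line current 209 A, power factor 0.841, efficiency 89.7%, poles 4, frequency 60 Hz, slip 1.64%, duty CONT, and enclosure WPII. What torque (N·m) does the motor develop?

P_in = √3·V·I·cosφ = 1.732 × 575 × 209 × 0.841 = 175048 W
P_out = η·P_in = 0.897 × 175048 = 157018 W
n_s = 120×60/4 = 1800 rpm; n = 1800×(1−0.0164) = 1770 rpm
ω = 2π×1770/60 = 185.4 rad/s
τ = P_out/ω = 157018/185.4 = 847 N·m

847 N·m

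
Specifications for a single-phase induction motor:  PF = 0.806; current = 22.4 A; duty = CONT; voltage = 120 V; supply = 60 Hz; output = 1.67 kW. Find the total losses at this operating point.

P_in = V·I·cosφ = 120×22.4×0.806 = 2167 W
P_out = 1670 W
Losses = P_in − P_out = 2167 − 1670 = 497 W

497 W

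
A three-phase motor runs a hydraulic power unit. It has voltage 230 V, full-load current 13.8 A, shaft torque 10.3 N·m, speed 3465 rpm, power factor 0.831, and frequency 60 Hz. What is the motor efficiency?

ω = 2π × 3465/60 = 362.9 rad/s; P_out = τω = 10.3 × 362.9 = 3738 W
P_in = √3·V_L·I_L·cosφ = 1.732 × 230 × 13.8 × 0.831 = 4568 W
η = P_out / P_in = 3738 / 4568 = 0.818 = 81.8%

81.8 %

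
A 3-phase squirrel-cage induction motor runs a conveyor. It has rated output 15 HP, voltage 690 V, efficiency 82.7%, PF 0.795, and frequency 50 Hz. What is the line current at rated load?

P_out = 15 × 746 = 11190 W
P_in = P_out / η = 11190 / 0.827 = 13531 W
I_L = P_in / (√3·V_L·cosφ) = 13531 / (1.732 × 690 × 0.795) = 14.2 A

14.2 A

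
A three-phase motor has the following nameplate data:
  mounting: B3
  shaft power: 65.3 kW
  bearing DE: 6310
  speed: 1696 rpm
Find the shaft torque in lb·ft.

ω = 2π × 1696/60 = 177.6 rad/s
τ = P/ω = 65300/177.6 = 367.7 N·m
In lb·ft: 367.7/1.356 = 271 lb·ft

271 lb·ft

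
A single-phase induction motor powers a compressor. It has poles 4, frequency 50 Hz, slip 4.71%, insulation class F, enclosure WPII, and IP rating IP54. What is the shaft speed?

n_s = 120f/p = 120×50/4 = 1500 rpm
n = n_s(1 − s) = 1500 × (1 − 0.0471) = 1429 rpm

1429 rpm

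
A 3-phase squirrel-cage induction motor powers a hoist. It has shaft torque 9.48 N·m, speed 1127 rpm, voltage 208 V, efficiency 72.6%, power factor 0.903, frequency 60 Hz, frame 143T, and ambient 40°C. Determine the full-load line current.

ω = 2π×1127/60 = 118 rad/s; P_out = τω = 9.48 × 118 = 1119 W
P_in = P_out / η = 1119 / 0.726 = 1541 W
I_L = P_in / (√3·V_L·cosφ) = 1541 / (1.732 × 208 × 0.903) = 4.74 A

4.74 A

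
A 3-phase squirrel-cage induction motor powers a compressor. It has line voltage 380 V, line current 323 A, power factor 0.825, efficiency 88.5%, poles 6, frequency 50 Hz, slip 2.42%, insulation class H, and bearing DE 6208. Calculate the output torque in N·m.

1520 N·m

P_in = √3·V·I·cosφ = 1.732 × 380 × 323 × 0.825 = 175383 W
P_out = η·P_in = 0.885 × 175383 = 155214 W
n_s = 120×50/6 = 1000 rpm; n = 1000×(1−0.0242) = 976 rpm
ω = 2π×976/60 = 102.2 rad/s
τ = P_out/ω = 155214/102.2 = 1520 N·m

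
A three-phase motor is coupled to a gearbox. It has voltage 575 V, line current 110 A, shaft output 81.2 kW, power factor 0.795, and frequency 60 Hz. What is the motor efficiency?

93.2 %

P_out = 81.2 kW = 81200 W
P_in = √3·V_L·I_L·cosφ = 1.732 × 575 × 110 × 0.795 = 87091 W
η = P_out / P_in = 81200 / 87091 = 0.932 = 93.2%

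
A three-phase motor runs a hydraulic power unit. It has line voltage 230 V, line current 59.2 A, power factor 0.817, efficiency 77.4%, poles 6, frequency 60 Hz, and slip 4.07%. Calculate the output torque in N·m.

124 N·m

P_in = √3·V·I·cosφ = 1.732 × 230 × 59.2 × 0.817 = 19267 W
P_out = η·P_in = 0.774 × 19267 = 14913 W
n_s = 120×60/6 = 1200 rpm; n = 1200×(1−0.0407) = 1151 rpm
ω = 2π×1151/60 = 120.5 rad/s
τ = P_out/ω = 14913/120.5 = 124 N·m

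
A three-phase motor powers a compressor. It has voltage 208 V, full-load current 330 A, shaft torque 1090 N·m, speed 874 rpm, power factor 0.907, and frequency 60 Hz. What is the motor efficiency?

92.5 %

ω = 2π × 874/60 = 91.53 rad/s; P_out = τω = 1090 × 91.53 = 99768 W
P_in = √3·V_L·I_L·cosφ = 1.732 × 208 × 330 × 0.907 = 107828 W
η = P_out / P_in = 99768 / 107828 = 0.925 = 92.5%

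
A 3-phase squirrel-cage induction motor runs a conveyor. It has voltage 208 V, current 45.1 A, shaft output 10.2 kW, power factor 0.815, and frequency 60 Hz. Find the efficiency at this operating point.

P_out = 10.2 kW = 10200 W
P_in = √3·V_L·I_L·cosφ = 1.732 × 208 × 45.1 × 0.815 = 13242 W
η = P_out / P_in = 10200 / 13242 = 0.770 = 77.0%

77.0 %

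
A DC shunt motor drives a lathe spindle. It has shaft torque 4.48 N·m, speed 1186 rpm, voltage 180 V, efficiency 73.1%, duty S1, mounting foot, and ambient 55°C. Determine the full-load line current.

4.23 A

ω = 2π×1186/60 = 124.2 rad/s; P_out = τω = 4.48 × 124.2 = 556 W
P_in = P_out / η = 556 / 0.731 = 761 W
I = P_in / V = 761 / 180 = 4.23 A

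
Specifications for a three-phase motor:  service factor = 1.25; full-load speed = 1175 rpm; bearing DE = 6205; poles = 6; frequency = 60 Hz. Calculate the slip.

2.08 %

n_s = 120f/p = 120×60/6 = 1200 rpm
s = (n_s − n)/n_s = (1200 − 1175)/1200 = 0.0208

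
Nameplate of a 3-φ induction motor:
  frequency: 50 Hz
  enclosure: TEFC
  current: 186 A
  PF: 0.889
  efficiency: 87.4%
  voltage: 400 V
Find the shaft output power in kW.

100 kW

P_in = √3·V·I·cosφ = 1.732 × 400 × 186 × 0.889 = 114557 W
P_out = η·P_in = 0.874 × 114557 = 100123 W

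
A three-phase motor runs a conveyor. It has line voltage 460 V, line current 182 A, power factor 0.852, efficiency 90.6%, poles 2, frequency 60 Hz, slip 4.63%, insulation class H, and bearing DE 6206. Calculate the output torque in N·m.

311 N·m

P_in = √3·V·I·cosφ = 1.732 × 460 × 182 × 0.852 = 123543 W
P_out = η·P_in = 0.906 × 123543 = 111930 W
n_s = 120×60/2 = 3600 rpm; n = 3600×(1−0.0463) = 3433 rpm
ω = 2π×3433/60 = 359.5 rad/s
τ = P_out/ω = 111930/359.5 = 311 N·m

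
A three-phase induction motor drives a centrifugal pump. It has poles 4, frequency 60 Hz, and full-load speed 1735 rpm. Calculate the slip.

3.61 %

n_s = 120f/p = 120×60/4 = 1800 rpm
s = (n_s − n)/n_s = (1800 − 1735)/1800 = 0.0361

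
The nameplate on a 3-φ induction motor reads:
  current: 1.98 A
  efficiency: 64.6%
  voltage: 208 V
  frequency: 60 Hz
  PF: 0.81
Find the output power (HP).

0.5 HP

P_in = √3·V·I·cosφ = 1.732 × 208 × 1.98 × 0.81 = 578 W
P_out = η·P_in = 0.646 × 578 = 373 W
= 373/746 = 0.5 HP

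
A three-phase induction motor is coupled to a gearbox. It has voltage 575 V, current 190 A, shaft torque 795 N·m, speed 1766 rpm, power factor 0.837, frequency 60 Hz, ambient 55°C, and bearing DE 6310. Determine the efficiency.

ω = 2π × 1766/60 = 184.9 rad/s; P_out = τω = 795 × 184.9 = 146996 W
P_in = √3·V_L·I_L·cosφ = 1.732 × 575 × 190 × 0.837 = 158378 W
η = P_out / P_in = 146996 / 158378 = 0.928 = 92.8%

92.8 %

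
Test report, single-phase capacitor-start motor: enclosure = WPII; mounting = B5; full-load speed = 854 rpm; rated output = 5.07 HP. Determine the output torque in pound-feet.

31.2 lb·ft

P_out = 5.07 × 746 = 3782 W
ω = 2π × 854/60 = 89.43 rad/s
τ = P_out/ω = 3782/89.43 = 42.29 N·m
In lb·ft: 42.29/1.356 = 31.2 lb·ft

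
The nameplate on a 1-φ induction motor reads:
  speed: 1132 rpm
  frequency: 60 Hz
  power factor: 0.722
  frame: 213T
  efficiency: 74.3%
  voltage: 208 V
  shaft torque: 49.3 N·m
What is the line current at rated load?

ω = 2π×1132/60 = 118.5 rad/s; P_out = τω = 49.3 × 118.5 = 5842 W
P_in = P_out / η = 5842 / 0.743 = 7863 W
I = P_in / (V·cosφ) = 7863 / (208 × 0.722) = 52.4 A

52.4 A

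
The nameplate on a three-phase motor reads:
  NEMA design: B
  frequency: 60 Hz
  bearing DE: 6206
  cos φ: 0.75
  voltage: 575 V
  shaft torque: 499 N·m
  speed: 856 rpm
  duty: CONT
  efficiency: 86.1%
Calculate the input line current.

ω = 2π×856/60 = 89.64 rad/s; P_out = τω = 499 × 89.64 = 44730 W
P_in = P_out / η = 44730 / 0.861 = 51951 W
I_L = P_in / (√3·V_L·cosφ) = 51951 / (1.732 × 575 × 0.75) = 69.6 A

69.6 A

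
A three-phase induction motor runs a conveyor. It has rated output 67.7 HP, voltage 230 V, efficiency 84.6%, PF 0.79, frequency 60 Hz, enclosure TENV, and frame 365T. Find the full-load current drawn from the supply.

P_out = 67.7 × 746 = 50504 W
P_in = P_out / η = 50504 / 0.846 = 59697 W
I_L = P_in / (√3·V_L·cosφ) = 59697 / (1.732 × 230 × 0.79) = 190 A

190 A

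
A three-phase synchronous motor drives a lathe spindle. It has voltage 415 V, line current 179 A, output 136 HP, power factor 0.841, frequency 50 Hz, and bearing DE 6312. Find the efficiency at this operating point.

93.8 %

P_out = 136 × 746 = 101456 W
P_in = √3·V_L·I_L·cosφ = 1.732 × 415 × 179 × 0.841 = 108204 W
η = P_out / P_in = 101456 / 108204 = 0.938 = 93.8%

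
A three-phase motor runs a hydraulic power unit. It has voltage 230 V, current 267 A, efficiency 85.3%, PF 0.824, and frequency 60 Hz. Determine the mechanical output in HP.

P_in = √3·V·I·cosφ = 1.732 × 230 × 267 × 0.824 = 87642 W
P_out = η·P_in = 0.853 × 87642 = 74759 W
= 74759/746 = 100 HP

100 HP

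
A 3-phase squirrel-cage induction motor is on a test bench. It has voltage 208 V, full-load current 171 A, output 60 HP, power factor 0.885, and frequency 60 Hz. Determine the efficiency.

P_out = 60 × 746 = 44760 W
P_in = √3·V_L·I_L·cosφ = 1.732 × 208 × 171 × 0.885 = 54519 W
η = P_out / P_in = 44760 / 54519 = 0.821 = 82.1%

82.1 %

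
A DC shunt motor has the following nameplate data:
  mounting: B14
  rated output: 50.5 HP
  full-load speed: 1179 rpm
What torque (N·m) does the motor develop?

305 N·m

P_out = 50.5 × 746 = 37673 W
ω = 2π × 1179/60 = 123.5 rad/s
τ = P_out/ω = 37673/123.5 = 305 N·m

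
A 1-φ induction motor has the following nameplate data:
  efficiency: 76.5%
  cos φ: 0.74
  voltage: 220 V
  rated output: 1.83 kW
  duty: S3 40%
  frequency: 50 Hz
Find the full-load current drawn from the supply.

P_out = 1.83 kW = 1830 W
P_in = P_out / η = 1830 / 0.765 = 2392 W
I = P_in / (V·cosφ) = 2392 / (220 × 0.74) = 14.7 A

14.7 A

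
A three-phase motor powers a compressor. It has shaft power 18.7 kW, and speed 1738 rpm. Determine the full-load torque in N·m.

103 N·m

ω = 2π × 1738/60 = 182 rad/s
τ = P/ω = 18700/182 = 103 N·m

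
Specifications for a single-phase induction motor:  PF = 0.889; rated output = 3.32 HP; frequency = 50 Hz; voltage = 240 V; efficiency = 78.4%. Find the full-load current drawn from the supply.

14.8 A

P_out = 3.32 × 746 = 2477 W
P_in = P_out / η = 2477 / 0.784 = 3159 W
I = P_in / (V·cosφ) = 3159 / (240 × 0.889) = 14.8 A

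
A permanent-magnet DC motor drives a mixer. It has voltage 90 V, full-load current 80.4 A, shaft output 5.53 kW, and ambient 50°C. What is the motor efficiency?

P_out = 5.53 kW = 5530 W
P_in = V·I = 90 × 80.4 = 7236 W
η = P_out / P_in = 5530 / 7236 = 0.764 = 76.4%

76.4 %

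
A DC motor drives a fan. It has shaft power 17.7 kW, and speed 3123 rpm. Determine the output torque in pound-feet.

39.9 lb·ft

ω = 2π × 3123/60 = 327 rad/s
τ = P/ω = 17700/327 = 54.13 N·m
In lb·ft: 54.13/1.356 = 39.9 lb·ft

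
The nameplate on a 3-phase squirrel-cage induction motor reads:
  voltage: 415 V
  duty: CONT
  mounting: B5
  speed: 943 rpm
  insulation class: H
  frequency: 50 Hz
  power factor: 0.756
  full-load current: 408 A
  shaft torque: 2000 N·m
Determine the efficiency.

ω = 2π × 943/60 = 98.75 rad/s; P_out = τω = 2000 × 98.75 = 197500 W
P_in = √3·V_L·I_L·cosφ = 1.732 × 415 × 408 × 0.756 = 221706 W
η = P_out / P_in = 197500 / 221706 = 0.891 = 89.1%

89.1 %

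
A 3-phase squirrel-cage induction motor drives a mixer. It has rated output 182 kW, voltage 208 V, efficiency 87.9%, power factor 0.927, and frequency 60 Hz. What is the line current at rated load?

P_out = 182 kW = 182000 W
P_in = P_out / η = 182000 / 0.879 = 207053 W
I_L = P_in / (√3·V_L·cosφ) = 207053 / (1.732 × 208 × 0.927) = 620 A

620 A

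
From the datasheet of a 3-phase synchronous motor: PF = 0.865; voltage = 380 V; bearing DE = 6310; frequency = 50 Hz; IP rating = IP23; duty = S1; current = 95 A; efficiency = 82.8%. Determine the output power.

P_in = √3·V·I·cosφ = 1.732 × 380 × 95 × 0.865 = 54084 W
P_out = η·P_in = 0.828 × 54084 = 44782 W

44.8 kW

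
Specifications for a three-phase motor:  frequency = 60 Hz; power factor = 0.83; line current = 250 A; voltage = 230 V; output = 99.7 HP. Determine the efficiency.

90.0 %

P_out = 99.7 × 746 = 74376 W
P_in = √3·V_L·I_L·cosφ = 1.732 × 230 × 250 × 0.83 = 82660 W
η = P_out / P_in = 74376 / 82660 = 0.900 = 90.0%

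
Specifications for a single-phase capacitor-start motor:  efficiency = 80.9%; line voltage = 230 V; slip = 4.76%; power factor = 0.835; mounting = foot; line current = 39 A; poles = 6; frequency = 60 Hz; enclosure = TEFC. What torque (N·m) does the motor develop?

50.6 N·m

P_in = V·I·cosφ = 230 × 39 × 0.835 = 7490 W
P_out = η·P_in = 0.809 × 7490 = 6059 W
n_s = 120×60/6 = 1200 rpm; n = 1200×(1−0.0476) = 1143 rpm
ω = 2π×1143/60 = 119.7 rad/s
τ = P_out/ω = 6059/119.7 = 50.6 N·m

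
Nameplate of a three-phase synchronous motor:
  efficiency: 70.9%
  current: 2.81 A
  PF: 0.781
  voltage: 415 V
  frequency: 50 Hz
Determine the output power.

P_in = √3·V·I·cosφ = 1.732 × 415 × 2.81 × 0.781 = 1577 W
P_out = η·P_in = 0.709 × 1577 = 1118 W

1.12 kW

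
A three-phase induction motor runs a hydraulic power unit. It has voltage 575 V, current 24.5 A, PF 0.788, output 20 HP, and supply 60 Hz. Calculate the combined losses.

P_in = √3·V·I·cosφ = 1.732×575×24.5×0.788 = 19227 W
P_out = 20×746 = 14920 W
Losses = P_in − P_out = 19227 − 14920 = 4307 W

4.31 kW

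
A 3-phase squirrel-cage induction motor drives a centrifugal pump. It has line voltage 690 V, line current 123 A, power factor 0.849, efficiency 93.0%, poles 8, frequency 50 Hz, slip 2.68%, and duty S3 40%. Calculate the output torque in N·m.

1520 N·m

P_in = √3·V·I·cosφ = 1.732 × 690 × 123 × 0.849 = 124799 W
P_out = η·P_in = 0.93 × 124799 = 116063 W
n_s = 120×50/8 = 750 rpm; n = 750×(1−0.0268) = 730 rpm
ω = 2π×730/60 = 76.45 rad/s
τ = P_out/ω = 116063/76.45 = 1520 N·m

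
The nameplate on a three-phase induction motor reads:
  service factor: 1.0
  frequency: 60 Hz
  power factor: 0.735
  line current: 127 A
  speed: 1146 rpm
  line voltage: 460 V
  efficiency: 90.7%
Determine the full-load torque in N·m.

P_in = √3·V·I·cosφ = 1.732 × 460 × 127 × 0.735 = 74370 W
P_out = η·P_in = 0.907 × 74370 = 67454 W
n = 1146 rpm
ω = 2π×1146/60 = 120 rad/s
τ = P_out/ω = 67454/120 = 562 N·m

562 N·m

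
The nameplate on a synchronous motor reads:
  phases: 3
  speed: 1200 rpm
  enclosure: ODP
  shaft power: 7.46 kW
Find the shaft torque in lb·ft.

43.8 lb·ft

ω = 2π × 1200/60 = 125.7 rad/s
τ = P/ω = 7460/125.7 = 59.35 N·m
In lb·ft: 59.35/1.356 = 43.8 lb·ft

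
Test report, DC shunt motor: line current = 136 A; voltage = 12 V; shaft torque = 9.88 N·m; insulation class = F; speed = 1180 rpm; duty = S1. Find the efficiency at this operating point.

74.8 %

ω = 2π × 1180/60 = 123.6 rad/s; P_out = τω = 9.88 × 123.6 = 1221 W
P_in = V·I = 12 × 136 = 1632 W
η = P_out / P_in = 1221 / 1632 = 0.748 = 74.8%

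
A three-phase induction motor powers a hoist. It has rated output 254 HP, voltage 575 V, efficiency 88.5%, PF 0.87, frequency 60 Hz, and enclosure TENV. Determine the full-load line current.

247 A

P_out = 254 × 746 = 189484 W
P_in = P_out / η = 189484 / 0.885 = 214106 W
I_L = P_in / (√3·V_L·cosφ) = 214106 / (1.732 × 575 × 0.87) = 247 A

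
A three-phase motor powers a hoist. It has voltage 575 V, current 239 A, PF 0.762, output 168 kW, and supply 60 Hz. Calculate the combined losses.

P_in = √3·V·I·cosφ = 1.732×575×239×0.762 = 181371 W
P_out = 168000 W
Losses = P_in − P_out = 181371 − 168000 = 13371 W

13400 W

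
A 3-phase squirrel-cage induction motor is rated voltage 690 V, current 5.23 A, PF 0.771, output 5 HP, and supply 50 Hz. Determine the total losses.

1.09 kW

P_in = √3·V·I·cosφ = 1.732×690×5.23×0.771 = 4819 W
P_out = 5×746 = 3730 W
Losses = P_in − P_out = 4819 − 3730 = 1089 W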